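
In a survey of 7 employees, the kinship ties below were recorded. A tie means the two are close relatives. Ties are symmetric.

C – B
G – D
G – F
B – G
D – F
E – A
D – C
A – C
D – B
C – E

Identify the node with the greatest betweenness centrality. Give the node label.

C

Unnormalized betweenness of each node: A:0, B:3/2, C:8, D:5, E:0, F:0, G:1/2.
C has the largest value, 8, making it the main broker — the node through which the most shortest paths run.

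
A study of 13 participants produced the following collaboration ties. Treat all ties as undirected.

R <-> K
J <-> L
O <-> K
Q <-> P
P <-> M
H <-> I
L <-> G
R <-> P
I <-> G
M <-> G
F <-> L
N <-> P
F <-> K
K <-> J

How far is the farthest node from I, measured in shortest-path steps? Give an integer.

5

Distances from I: F:3, G:1, H:1, J:3, K:4, L:2, M:2, N:4, O:5, P:3, Q:4, R:4.
The largest is 5 (to O), so the eccentricity of I is 5.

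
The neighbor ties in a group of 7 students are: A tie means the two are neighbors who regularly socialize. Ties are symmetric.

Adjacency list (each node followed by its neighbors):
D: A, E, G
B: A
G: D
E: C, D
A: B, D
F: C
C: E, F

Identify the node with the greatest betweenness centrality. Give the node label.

D

Unnormalized betweenness of each node: A:5, B:0, C:5, D:11, E:8, F:0, G:0.
D has the largest value, 11, making it the main broker — the node through which the most shortest paths run.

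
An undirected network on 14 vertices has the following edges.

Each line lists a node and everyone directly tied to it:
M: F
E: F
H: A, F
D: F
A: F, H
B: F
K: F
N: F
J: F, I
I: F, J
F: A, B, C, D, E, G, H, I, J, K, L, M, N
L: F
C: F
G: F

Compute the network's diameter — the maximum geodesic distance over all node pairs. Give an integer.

Eccentricity of each node (its greatest distance to any other): A:2, B:2, C:2, D:2, E:2, F:1, G:2, H:2, I:2, J:2, K:2, L:2, M:2, N:2.
The maximum eccentricity is 2, realized for instance by the pair C–J via C – F – J. So the diameter is 2.

2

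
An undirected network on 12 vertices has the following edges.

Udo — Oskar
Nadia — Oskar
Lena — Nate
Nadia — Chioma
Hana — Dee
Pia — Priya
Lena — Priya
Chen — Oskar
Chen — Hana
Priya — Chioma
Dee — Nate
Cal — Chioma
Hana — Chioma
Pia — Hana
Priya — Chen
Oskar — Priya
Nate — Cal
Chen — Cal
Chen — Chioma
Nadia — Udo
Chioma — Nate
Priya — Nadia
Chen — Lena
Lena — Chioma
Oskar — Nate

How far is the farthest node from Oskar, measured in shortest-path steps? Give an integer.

2

Distances from Oskar: Cal:2, Chen:1, Chioma:2, Dee:2, Hana:2, Lena:2, Nadia:1, Nate:1, Pia:2, Priya:1, Udo:1.
The largest is 2 (to Chioma, Hana, Cal, Lena, Dee, and Pia), so the eccentricity of Oskar is 2.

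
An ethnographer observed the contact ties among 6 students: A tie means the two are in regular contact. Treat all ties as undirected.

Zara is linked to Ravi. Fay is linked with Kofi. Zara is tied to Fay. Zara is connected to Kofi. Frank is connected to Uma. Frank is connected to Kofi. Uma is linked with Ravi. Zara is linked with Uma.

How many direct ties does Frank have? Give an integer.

Frank is directly tied to Kofi and Uma. That is 2 neighbors, so the degree of Frank is 2.

2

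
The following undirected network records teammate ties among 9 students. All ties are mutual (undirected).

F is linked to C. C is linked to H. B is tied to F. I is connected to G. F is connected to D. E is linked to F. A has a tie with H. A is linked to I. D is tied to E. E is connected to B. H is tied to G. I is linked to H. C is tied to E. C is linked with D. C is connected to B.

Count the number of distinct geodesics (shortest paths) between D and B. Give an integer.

3

The shortest distance is 2. The length-2 paths are: D–E–B; D–C–B; D–F–B.
That gives 3 distinct shortest paths.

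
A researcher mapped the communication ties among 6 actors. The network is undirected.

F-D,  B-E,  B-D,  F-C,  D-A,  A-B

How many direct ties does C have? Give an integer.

1

C is directly tied to F. That is 1 neighbor, so the degree of C is 1.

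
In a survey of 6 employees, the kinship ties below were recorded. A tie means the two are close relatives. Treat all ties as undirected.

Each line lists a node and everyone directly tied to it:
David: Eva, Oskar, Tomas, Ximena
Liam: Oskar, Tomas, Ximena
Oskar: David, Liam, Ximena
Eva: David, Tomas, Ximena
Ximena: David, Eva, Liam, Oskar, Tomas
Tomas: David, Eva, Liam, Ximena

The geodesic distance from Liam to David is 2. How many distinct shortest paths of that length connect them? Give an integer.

3

The shortest distance is 2. The length-2 paths are: Liam–Ximena–David; Liam–Oskar–David; Liam–Tomas–David.
That gives 3 distinct shortest paths.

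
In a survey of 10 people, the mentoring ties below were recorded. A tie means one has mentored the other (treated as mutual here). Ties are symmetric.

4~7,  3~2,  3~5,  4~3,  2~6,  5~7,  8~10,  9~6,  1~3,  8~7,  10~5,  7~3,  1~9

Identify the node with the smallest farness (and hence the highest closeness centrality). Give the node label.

3

Farness (sum of distances to all others) for each node — 1:18, 2:18, 3:13, 4:19, 5:17, 6:23, 7:16, 8:22, 9:23, 10:23.
The smallest farness is 13, for 3, so 3 has the highest closeness.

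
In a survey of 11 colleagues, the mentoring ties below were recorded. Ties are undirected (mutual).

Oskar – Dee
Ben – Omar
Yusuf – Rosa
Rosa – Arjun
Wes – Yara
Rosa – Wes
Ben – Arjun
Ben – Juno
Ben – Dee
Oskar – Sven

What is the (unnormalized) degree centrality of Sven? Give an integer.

Sven is directly tied to Oskar. That is 1 neighbor, so the degree of Sven is 1.

1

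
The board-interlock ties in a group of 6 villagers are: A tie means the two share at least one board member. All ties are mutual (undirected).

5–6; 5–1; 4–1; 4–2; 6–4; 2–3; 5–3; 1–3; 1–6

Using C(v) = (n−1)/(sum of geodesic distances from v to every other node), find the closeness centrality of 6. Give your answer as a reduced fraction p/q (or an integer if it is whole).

5/7

Distances from 6: 1:1, 2:2, 3:2, 4:1, 5:1. Sum = 7.
n = 6, so closeness = 5/7.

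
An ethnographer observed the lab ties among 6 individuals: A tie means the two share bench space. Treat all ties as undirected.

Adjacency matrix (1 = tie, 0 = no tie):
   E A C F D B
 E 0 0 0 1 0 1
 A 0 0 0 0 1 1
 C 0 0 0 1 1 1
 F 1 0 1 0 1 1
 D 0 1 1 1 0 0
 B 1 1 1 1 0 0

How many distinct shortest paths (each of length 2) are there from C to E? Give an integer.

The shortest distance is 2. The length-2 paths are: C–F–E; C–B–E.
That gives 2 distinct shortest paths.

2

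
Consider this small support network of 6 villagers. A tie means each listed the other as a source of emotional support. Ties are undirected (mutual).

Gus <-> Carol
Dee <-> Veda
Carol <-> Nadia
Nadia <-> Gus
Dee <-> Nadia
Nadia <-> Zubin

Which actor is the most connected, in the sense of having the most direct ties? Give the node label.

Degrees — Carol:2, Dee:2, Gus:2, Nadia:4, Veda:1, Zubin:1.
The maximum is 4, attained only by Nadia.

Nadia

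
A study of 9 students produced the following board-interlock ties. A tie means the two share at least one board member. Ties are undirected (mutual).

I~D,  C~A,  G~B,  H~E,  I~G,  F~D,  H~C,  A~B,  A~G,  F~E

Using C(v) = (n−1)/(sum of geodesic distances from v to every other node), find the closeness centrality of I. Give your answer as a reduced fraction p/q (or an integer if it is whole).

Distances from I: A:2, B:2, C:3, D:1, E:3, F:2, G:1, H:4. Sum = 18.
n = 9, so closeness = 8/18 = 4/9.

4/9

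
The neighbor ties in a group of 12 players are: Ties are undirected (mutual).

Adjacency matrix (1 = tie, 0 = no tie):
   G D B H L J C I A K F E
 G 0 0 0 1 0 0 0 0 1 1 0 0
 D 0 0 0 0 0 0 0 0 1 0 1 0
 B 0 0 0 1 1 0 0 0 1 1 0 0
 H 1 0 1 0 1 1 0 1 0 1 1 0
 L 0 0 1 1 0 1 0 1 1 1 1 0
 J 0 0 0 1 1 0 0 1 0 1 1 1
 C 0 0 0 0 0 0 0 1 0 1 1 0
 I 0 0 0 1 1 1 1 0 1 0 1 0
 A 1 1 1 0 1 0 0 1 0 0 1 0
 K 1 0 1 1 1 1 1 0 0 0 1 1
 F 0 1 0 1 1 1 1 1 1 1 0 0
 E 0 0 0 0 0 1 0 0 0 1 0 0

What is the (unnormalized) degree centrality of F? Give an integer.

F is directly tied to A, C, D, H, I, J, K, and L. That is 8 neighbors, so the degree of F is 8.

8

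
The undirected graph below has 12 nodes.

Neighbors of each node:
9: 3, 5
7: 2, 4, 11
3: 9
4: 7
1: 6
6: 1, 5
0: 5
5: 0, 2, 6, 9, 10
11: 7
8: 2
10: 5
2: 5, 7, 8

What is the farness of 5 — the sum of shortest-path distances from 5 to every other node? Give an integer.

19

Distances from 5: 0:1, 1:2, 2:1, 3:2, 4:3, 6:1, 7:2, 8:2, 9:1, 10:1, 11:3.
Sum = 1 + 2 + 1 + 2 + 3 + 1 + 2 + 2 + 1 + 1 + 3 = 19.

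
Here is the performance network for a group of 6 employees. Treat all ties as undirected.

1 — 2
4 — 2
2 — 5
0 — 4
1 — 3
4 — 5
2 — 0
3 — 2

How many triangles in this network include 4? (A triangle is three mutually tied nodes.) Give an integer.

4's neighbors: 0, 2, and 5.
Neighbor pairs that are themselves tied: 4–0–2; 4–2–5. Each forms one triangle with 4, for 2 in total.

2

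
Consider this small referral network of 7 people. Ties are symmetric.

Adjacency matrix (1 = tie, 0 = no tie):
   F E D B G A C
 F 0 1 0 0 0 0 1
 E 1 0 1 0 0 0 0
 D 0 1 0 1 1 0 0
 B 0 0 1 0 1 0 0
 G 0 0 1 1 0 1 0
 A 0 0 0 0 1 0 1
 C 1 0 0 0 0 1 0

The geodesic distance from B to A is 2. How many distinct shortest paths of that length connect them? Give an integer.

1

The shortest distance is 2, and the only length-2 path is B–G–A. So there is exactly 1 shortest path.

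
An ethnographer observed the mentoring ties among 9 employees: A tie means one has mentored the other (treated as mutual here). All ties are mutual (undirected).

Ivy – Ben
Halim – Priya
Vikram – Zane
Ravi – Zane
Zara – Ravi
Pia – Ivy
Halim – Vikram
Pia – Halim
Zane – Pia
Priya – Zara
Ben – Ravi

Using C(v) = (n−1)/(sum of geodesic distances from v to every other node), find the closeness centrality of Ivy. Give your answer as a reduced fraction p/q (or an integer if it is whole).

Distances from Ivy: Ben:1, Halim:2, Pia:1, Priya:3, Ravi:2, Vikram:3, Zane:2, Zara:3. Sum = 17.
n = 9, so closeness = 8/17.

8/17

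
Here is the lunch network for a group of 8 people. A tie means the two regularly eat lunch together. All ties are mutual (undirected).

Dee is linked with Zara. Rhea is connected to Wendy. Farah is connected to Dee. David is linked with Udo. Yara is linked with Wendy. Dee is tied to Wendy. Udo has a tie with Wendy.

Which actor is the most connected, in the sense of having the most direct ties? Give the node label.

Wendy

Degrees — David:1, Dee:3, Farah:1, Rhea:1, Udo:2, Wendy:4, Yara:1, Zara:1.
The maximum is 4, attained only by Wendy.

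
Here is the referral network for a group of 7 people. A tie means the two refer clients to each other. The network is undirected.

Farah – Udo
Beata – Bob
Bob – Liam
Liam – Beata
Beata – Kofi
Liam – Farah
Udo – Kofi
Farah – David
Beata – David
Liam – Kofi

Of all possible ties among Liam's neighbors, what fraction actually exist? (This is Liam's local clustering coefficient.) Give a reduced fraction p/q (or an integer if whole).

1/3

Liam's neighbors: Beata, Bob, Farah, and Kofi (k = 4).
Possible neighbor pairs: C(4,2) = 6. Edges among them: Beata–Bob, Beata–Kofi → e = 2.
Clustering(Liam) = 2/6 = 1/3.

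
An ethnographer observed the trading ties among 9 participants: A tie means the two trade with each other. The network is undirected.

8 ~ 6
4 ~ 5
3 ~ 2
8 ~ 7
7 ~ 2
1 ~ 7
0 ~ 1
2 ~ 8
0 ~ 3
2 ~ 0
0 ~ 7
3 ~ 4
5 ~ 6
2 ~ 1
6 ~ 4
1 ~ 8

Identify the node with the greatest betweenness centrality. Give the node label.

Unnormalized betweenness of each node: 0:5/3, 1:7/12, 2:13/4, 3:61/12, 4:15/4, 5:0, 6:31/6, 7:7/12, 8:83/12.
8 has the largest value, 83/12, making it the main broker — the node through which the most shortest paths run.

8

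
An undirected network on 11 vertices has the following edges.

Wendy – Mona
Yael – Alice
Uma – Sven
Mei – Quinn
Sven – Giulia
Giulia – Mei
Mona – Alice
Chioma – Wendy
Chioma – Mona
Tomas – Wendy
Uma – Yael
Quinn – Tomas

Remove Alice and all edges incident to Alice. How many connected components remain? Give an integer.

1

Alice's neighbors (Mona and Yael) remain reachable from one another through other ties, so the rest of the network stays in one piece.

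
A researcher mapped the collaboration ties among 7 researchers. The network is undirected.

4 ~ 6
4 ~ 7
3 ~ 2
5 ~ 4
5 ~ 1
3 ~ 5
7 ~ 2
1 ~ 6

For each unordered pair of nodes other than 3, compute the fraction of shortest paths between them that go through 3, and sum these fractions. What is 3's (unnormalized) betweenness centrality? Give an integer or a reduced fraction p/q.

2

Pairs whose geodesics pass through 3 — 2–5: 1; 2–1: 1.
All other pairs contribute 0.
Summing the contributions gives betweenness(3) = 2.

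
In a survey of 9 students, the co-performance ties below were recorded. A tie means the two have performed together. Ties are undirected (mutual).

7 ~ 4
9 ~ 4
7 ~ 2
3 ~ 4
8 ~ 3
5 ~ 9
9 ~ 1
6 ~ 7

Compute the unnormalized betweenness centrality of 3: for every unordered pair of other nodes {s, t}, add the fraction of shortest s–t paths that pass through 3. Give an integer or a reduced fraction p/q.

Pairs whose geodesics pass through 3 — 5–8: 1; 2–8: 1; 8–6: 1; 8–1: 1; 8–4: 1; 8–9: 1; 8–7: 1.
All other pairs contribute 0.
Summing the contributions gives betweenness(3) = 7.

7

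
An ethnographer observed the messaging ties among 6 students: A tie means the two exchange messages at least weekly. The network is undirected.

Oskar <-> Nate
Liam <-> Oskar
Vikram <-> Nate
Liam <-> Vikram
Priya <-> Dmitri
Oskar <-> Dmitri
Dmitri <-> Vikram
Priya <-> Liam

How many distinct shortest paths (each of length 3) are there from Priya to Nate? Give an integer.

The shortest distance is 3. The length-3 paths are: Priya–Dmitri–Vikram–Nate; Priya–Liam–Vikram–Nate; Priya–Dmitri–Oskar–Nate; Priya–Liam–Oskar–Nate.
That gives 4 distinct shortest paths.

4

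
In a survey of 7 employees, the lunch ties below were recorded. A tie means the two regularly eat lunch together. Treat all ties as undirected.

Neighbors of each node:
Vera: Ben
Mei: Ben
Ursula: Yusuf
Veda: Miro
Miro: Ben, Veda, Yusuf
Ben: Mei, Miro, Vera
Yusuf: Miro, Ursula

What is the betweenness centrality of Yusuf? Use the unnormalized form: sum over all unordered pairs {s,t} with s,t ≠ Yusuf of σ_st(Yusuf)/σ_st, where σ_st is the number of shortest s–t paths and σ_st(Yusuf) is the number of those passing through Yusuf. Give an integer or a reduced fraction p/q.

5

Pairs whose geodesics pass through Yusuf — Miro–Ursula: 1; Vera–Ursula: 1; Ben–Ursula: 1; Ursula–Mei: 1; Ursula–Veda: 1.
All other pairs contribute 0.
Summing the contributions gives betweenness(Yusuf) = 5.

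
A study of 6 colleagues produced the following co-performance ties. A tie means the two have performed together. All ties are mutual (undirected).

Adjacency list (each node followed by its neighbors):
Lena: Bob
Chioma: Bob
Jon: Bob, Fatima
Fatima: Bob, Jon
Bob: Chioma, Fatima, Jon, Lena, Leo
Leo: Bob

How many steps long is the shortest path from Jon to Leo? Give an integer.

2

One shortest route is Jon – Bob – Leo, which uses 2 edges, and Jon and Leo are not directly tied, so nothing shorter exists. So d(Jon,Leo) = 2.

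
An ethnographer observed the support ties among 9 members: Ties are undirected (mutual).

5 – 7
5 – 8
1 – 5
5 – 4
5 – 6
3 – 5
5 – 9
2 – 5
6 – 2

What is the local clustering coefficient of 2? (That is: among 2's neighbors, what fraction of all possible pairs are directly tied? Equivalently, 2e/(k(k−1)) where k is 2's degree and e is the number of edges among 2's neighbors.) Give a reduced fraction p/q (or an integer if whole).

2's neighbors: 5 and 6 (k = 2).
Possible neighbor pairs: C(2,2) = 1. Edges among them: 5–6 → e = 1.
Clustering(2) = 1/1.

1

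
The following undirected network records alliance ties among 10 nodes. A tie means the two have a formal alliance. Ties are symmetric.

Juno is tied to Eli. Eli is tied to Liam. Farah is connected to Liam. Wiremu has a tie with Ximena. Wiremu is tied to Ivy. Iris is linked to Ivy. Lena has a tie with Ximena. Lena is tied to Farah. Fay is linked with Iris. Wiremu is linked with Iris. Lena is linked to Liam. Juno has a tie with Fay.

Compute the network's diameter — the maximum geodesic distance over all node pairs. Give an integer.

Eccentricity of each node (its greatest distance to any other): Eli:4, Farah:4, Fay:4, Iris:4, Ivy:4, Juno:4, Lena:4, Liam:4, Wiremu:4, Ximena:4.
The maximum eccentricity is 4, realized for instance by the pair Wiremu–Eli via Wiremu – Iris – Fay – Juno – Eli. So the diameter is 4.

4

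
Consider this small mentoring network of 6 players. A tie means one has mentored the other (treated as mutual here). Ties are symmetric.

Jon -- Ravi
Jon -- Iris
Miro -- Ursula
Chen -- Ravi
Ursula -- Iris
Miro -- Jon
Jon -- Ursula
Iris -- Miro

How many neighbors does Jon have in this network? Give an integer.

4

Jon is directly tied to Iris, Miro, Ravi, and Ursula. That is 4 neighbors, so the degree of Jon is 4.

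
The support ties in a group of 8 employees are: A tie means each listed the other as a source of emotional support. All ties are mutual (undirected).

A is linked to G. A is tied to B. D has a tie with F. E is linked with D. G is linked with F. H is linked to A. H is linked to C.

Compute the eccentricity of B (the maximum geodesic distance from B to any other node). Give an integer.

5

Distances from B: A:1, C:3, D:4, E:5, F:3, G:2, H:2.
The largest is 5 (to E), so the eccentricity of B is 5.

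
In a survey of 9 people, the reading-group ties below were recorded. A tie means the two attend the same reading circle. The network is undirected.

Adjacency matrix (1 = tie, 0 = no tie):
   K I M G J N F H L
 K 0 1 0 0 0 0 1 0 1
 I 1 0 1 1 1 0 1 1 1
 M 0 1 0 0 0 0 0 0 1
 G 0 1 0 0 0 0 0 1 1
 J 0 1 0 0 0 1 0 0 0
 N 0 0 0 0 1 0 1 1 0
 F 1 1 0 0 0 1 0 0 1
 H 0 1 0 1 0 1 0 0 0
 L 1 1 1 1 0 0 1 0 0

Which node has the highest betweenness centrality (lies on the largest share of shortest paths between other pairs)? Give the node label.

I

Unnormalized betweenness of each node: F:17/6, G:1/2, H:19/12, I:45/4, J:7/12, K:0, L:11/4, M:0, N:3/2.
I has the largest value, 45/4, making it the main broker — the node through which the most shortest paths run.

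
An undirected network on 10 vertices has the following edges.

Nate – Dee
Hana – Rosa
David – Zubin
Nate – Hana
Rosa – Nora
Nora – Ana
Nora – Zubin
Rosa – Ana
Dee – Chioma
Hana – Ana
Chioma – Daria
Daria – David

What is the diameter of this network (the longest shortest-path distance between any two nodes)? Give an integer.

4

Eccentricity of each node (its greatest distance to any other): Ana:4, Chioma:4, Daria:4, David:4, Dee:4, Hana:4, Nate:4, Nora:4, Rosa:4, Zubin:4.
The maximum eccentricity is 4, realized for instance by the pair Zubin–Dee via Zubin – David – Daria – Chioma – Dee. So the diameter is 4.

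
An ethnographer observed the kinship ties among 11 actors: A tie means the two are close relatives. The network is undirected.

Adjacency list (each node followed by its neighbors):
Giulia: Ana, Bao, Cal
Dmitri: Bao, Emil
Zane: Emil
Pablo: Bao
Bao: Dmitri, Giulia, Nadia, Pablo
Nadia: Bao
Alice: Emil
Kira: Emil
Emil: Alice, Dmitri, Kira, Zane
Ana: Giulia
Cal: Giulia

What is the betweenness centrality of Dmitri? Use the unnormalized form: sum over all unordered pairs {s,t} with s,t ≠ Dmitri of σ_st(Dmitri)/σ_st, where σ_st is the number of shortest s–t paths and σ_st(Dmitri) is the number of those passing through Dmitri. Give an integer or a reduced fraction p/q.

Pairs whose geodesics pass through Dmitri — Pablo–Emil: 1; Pablo–Alice: 1; Pablo–Zane: 1; Pablo–Kira: 1; Emil–Ana: 1; Emil–Bao: 1; Emil–Nadia: 1; Emil–Giulia: 1; Emil–Cal: 1; Alice–Ana: 1; Alice–Bao: 1; Alice–Nadia: 1; Alice–Giulia: 1; Alice–Cal: 1 … (+10 more pairs).
All other pairs contribute 0.
Summing the contributions gives betweenness(Dmitri) = 24.

24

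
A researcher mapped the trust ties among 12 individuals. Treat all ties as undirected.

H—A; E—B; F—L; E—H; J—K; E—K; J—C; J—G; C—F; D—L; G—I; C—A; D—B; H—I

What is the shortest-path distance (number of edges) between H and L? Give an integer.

4

One shortest route is H – A – C – F – L, which uses 4 edges, and at distance 3 from H we only reach {D, F, J}, which does not include L. So d(H,L) = 4.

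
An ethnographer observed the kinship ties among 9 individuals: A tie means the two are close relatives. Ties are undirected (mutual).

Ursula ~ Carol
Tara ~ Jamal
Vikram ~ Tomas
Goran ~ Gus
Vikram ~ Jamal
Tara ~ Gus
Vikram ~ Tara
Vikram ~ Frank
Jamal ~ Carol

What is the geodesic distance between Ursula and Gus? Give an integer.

One shortest route is Ursula – Carol – Jamal – Tara – Gus, which uses 4 edges, and at distance 3 from Ursula we only reach {Tara, Vikram}, which does not include Gus. So d(Ursula,Gus) = 4.

4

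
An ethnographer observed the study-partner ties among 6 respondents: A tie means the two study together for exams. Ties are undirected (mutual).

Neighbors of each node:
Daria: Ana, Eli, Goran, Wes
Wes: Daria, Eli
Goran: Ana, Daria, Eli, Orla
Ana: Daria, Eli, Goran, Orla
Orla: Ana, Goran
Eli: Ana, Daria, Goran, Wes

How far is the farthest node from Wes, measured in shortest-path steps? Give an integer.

Distances from Wes: Ana:2, Daria:1, Eli:1, Goran:2, Orla:3.
The largest is 3 (to Orla), so the eccentricity of Wes is 3.

3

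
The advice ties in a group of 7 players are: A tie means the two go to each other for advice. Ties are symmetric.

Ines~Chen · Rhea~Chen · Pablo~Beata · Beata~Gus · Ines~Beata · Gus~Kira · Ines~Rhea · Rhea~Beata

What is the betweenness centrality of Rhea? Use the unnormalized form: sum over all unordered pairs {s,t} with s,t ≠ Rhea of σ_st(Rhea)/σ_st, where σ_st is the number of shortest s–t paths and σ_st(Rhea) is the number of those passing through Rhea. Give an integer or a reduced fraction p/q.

2

Pairs whose geodesics pass through Rhea — Chen–Kira: 1/2; Chen–Gus: 1/2; Chen–Pablo: 1/2; Chen–Beata: 1/2.
All other pairs contribute 0.
Summing the contributions gives betweenness(Rhea) = 2.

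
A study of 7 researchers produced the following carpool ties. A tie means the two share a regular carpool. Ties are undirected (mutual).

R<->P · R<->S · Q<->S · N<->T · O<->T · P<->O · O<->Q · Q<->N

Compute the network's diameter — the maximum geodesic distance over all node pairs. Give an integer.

Eccentricity of each node (its greatest distance to any other): N:3, O:2, P:3, Q:2, R:3, S:3, T:3.
The maximum eccentricity is 3, realized for instance by the pair S–T via S – Q – O – T. So the diameter is 3.

3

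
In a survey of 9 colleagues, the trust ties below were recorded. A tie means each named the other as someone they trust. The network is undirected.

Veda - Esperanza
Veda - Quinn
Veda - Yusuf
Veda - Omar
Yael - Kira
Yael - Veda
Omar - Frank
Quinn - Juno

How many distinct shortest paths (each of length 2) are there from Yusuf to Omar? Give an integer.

1

The shortest distance is 2, and the only length-2 path is Yusuf–Veda–Omar. So there is exactly 1 shortest path.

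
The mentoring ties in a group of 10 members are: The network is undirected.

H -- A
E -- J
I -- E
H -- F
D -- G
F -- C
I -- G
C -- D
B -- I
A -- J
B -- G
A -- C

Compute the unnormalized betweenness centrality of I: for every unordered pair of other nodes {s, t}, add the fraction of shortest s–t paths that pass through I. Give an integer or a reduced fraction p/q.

35/6

Pairs whose geodesics pass through I — D–E: 1; H–B: 1/3; A–B: 1/2; J–B: 1; J–G: 1; E–B: 1; E–G: 1.
All other pairs contribute 0.
Summing the contributions gives betweenness(I) = 35/6.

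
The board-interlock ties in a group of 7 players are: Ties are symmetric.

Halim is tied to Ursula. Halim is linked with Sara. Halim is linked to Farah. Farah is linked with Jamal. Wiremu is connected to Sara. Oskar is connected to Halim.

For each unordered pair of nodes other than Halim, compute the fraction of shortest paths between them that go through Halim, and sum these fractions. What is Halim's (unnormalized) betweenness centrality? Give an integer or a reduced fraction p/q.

13

Pairs whose geodesics pass through Halim — Oskar–Farah: 1; Oskar–Ursula: 1; Oskar–Jamal: 1; Oskar–Wiremu: 1; Oskar–Sara: 1; Farah–Ursula: 1; Farah–Wiremu: 1; Farah–Sara: 1; Ursula–Jamal: 1; Ursula–Wiremu: 1; Ursula–Sara: 1; Jamal–Wiremu: 1; Jamal–Sara: 1.
All other pairs contribute 0.
Summing the contributions gives betweenness(Halim) = 13.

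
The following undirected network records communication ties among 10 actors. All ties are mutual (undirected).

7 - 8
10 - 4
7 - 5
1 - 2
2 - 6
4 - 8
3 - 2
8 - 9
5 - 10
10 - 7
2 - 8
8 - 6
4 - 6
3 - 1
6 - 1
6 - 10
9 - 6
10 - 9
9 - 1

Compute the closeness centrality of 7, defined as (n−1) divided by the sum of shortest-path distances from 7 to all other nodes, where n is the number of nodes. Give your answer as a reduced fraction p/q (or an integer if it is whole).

Distances from 7: 1:3, 2:2, 3:3, 4:2, 5:1, 6:2, 8:1, 9:2, 10:1. Sum = 17.
n = 10, so closeness = 9/17.

9/17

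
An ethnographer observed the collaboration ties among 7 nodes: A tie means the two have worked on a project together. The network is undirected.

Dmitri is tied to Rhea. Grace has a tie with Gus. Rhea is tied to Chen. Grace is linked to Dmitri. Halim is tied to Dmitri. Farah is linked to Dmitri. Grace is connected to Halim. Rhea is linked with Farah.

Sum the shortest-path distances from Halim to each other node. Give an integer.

Distances from Halim: Chen:3, Dmitri:1, Farah:2, Grace:1, Gus:2, Rhea:2.
Sum = 3 + 1 + 2 + 1 + 2 + 2 = 11.

11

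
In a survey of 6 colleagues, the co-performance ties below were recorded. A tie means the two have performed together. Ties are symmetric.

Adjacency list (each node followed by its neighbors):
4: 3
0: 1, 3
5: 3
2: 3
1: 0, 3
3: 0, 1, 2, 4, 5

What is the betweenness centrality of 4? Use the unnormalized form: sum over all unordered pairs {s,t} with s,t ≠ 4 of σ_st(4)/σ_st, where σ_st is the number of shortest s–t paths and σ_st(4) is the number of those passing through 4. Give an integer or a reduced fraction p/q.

0

No shortest path between any pair of other nodes passes through 4.
Summing the contributions gives betweenness(4) = 0.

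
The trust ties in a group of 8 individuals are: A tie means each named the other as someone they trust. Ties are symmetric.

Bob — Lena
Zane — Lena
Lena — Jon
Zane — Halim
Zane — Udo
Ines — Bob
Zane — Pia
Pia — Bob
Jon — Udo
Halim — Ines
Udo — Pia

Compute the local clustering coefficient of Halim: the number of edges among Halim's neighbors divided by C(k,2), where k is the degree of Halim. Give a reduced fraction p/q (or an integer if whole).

Halim's neighbors: Ines and Zane (k = 2).
Possible neighbor pairs: C(2,2) = 1. Edges among them: none → e = 0.
Clustering(Halim) = 0/1.

0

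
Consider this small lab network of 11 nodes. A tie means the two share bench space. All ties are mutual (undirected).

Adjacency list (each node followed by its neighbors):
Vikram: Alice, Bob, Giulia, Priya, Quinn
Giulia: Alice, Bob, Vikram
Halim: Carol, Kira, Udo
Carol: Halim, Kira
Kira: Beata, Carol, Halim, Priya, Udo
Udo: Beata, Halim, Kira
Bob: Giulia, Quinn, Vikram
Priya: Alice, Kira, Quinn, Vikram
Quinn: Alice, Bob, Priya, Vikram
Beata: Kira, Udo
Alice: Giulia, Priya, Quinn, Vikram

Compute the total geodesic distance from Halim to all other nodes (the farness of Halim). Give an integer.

Distances from Halim: Alice:3, Beata:2, Bob:4, Carol:1, Giulia:4, Kira:1, Priya:2, Quinn:3, Udo:1, Vikram:3.
Sum = 3 + 2 + 4 + 1 + 4 + 1 + 2 + 3 + 1 + 3 = 24.

24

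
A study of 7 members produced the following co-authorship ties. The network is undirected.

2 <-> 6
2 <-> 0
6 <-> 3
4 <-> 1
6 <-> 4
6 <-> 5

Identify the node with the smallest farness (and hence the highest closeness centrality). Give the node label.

Farness (sum of distances to all others) for each node — 0:16, 1:16, 2:11, 3:13, 4:11, 5:13, 6:8.
The smallest farness is 8, for 6, so 6 has the highest closeness.

6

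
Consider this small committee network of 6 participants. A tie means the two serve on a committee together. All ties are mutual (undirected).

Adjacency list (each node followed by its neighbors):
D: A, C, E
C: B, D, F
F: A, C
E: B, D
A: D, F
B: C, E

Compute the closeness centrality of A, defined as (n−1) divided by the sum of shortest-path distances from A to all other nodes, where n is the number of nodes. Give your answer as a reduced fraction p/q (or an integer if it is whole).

5/9

Distances from A: B:3, C:2, D:1, E:2, F:1. Sum = 9.
n = 6, so closeness = 5/9.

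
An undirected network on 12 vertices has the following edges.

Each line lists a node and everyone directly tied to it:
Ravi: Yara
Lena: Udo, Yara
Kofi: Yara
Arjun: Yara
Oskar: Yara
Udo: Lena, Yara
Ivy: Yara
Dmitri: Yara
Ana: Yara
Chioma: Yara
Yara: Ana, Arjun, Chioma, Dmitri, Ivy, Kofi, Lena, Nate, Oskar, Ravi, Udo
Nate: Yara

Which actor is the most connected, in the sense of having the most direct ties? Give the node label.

Degrees — Ana:1, Arjun:1, Chioma:1, Dmitri:1, Ivy:1, Kofi:1, Lena:2, Nate:1, Oskar:1, Ravi:1, Udo:2, Yara:11.
The maximum is 11, attained only by Yara.

Yara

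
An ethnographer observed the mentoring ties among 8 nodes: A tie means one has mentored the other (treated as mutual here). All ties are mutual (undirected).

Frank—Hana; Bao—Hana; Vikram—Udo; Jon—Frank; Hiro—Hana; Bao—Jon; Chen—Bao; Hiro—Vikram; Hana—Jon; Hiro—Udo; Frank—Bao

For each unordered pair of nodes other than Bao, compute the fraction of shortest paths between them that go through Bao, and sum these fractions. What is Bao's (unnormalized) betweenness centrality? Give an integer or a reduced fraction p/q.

Pairs whose geodesics pass through Bao — Hana–Chen: 1; Jon–Chen: 1; Chen–Frank: 1; Chen–Udo: 1; Chen–Hiro: 1; Chen–Vikram: 1.
All other pairs contribute 0.
Summing the contributions gives betweenness(Bao) = 6.

6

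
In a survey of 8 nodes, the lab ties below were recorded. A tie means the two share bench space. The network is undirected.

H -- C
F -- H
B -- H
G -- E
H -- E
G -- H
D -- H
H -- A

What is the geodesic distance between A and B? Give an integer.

2

One shortest route is A – H – B, which uses 2 edges, and A and B are not directly tied, so nothing shorter exists. So d(A,B) = 2.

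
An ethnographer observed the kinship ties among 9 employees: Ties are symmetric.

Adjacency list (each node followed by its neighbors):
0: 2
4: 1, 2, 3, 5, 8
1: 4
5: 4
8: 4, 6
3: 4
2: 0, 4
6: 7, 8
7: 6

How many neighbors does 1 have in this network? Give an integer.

1 is directly tied to 4. That is 1 neighbor, so the degree of 1 is 1.

1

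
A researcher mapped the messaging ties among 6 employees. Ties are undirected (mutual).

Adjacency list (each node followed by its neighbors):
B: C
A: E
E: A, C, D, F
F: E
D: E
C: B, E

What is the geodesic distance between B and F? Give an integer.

One shortest route is B – C – E – F, which uses 3 edges, and at distance 2 from B we only reach {E}, which does not include F. So d(B,F) = 3.

3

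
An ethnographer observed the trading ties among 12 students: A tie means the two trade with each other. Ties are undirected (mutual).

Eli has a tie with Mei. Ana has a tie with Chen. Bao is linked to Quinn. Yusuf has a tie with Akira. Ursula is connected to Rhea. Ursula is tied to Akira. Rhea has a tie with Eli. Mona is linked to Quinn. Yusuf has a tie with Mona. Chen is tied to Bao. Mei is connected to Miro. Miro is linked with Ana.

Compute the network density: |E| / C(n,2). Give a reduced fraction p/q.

There are 12 edges and 12 nodes, so the maximum possible is C(12,2) = 66.
Density = 12/66 = 2/11.

2/11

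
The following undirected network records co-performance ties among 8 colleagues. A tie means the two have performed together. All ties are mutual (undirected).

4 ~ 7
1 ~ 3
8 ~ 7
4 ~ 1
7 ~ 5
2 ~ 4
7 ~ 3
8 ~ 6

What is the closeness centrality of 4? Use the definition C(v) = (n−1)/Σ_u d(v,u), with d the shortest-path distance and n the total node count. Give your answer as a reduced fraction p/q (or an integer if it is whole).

Distances from 4: 1:1, 2:1, 3:2, 5:2, 6:3, 7:1, 8:2. Sum = 12.
n = 8, so closeness = 7/12.

7/12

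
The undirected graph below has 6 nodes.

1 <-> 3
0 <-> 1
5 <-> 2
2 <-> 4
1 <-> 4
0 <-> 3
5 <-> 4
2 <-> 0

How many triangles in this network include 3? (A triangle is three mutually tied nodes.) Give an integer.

1

3's neighbors: 0 and 1.
Neighbor pairs that are themselves tied: 3–0–1. Each forms one triangle with 3, for 1 in total.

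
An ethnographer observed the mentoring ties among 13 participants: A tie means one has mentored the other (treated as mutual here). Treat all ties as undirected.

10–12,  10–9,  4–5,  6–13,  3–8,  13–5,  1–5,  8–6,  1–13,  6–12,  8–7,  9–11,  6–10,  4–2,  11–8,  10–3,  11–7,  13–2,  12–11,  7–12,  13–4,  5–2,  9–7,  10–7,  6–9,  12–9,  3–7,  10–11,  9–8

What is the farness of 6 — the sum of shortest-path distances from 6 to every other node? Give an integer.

19

Distances from 6: 1:2, 2:2, 3:2, 4:2, 5:2, 7:2, 8:1, 9:1, 10:1, 11:2, 12:1, 13:1.
Sum = 2 + 2 + 2 + 2 + 2 + 2 + 1 + 1 + 1 + 2 + 1 + 1 = 19.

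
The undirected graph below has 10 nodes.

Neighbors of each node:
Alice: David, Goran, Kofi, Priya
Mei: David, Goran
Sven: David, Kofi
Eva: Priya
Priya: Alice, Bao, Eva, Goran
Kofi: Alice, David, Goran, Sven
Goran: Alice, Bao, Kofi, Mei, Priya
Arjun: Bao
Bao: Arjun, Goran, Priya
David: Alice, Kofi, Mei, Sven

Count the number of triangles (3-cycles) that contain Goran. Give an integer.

3

Goran's neighbors: Alice, Bao, Kofi, Mei, and Priya.
Neighbor pairs that are themselves tied: Goran–Alice–Kofi; Goran–Alice–Priya; Goran–Bao–Priya. Each forms one triangle with Goran, for 3 in total.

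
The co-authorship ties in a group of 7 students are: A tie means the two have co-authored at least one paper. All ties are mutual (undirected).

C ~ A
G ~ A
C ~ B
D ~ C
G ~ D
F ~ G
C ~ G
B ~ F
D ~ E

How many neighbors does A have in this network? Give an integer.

A is directly tied to C and G. That is 2 neighbors, so the degree of A is 2.

2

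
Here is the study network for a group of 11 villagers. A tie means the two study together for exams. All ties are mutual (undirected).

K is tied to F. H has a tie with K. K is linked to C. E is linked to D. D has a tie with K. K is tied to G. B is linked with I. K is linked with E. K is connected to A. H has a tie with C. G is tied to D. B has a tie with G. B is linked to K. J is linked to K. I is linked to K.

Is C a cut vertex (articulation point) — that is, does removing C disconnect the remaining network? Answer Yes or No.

No

Even without C, every remaining node can still reach every other (the residual graph is connected), so C is not a cut vertex.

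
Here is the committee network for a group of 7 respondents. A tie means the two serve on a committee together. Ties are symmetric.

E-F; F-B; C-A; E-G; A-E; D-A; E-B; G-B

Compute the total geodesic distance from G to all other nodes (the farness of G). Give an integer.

12

Distances from G: A:2, B:1, C:3, D:3, E:1, F:2.
Sum = 2 + 1 + 3 + 3 + 1 + 2 = 12.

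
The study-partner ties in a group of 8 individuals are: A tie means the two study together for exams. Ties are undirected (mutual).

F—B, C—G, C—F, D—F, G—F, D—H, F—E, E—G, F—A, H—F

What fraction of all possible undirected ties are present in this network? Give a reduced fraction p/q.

5/14

There are 10 edges and 8 nodes, so the maximum possible is C(8,2) = 28.
Density = 10/28 = 5/14.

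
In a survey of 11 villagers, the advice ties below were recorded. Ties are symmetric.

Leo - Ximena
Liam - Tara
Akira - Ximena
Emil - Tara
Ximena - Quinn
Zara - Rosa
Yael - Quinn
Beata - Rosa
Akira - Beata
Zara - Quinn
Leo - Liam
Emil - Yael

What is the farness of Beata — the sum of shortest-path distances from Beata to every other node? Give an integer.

30

Distances from Beata: Akira:1, Emil:5, Leo:3, Liam:4, Quinn:3, Rosa:1, Tara:5, Ximena:2, Yael:4, Zara:2.
Sum = 1 + 5 + 3 + 4 + 3 + 1 + 5 + 2 + 4 + 2 = 30.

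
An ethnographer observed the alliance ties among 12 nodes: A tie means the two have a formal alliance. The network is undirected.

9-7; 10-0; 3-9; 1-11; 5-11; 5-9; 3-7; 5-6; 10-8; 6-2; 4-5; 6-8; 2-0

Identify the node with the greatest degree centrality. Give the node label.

Degrees — 0:2, 1:1, 2:2, 3:2, 4:1, 5:4, 6:3, 7:2, 8:2, 9:3, 10:2, 11:2.
The maximum is 4, attained only by 5.

5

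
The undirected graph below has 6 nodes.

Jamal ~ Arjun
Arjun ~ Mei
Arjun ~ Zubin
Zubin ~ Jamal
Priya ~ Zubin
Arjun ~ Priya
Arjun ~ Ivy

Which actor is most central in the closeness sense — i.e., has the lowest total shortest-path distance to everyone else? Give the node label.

Farness (sum of distances to all others) for each node — Arjun:5, Ivy:9, Jamal:8, Mei:9, Priya:8, Zubin:7.
The smallest farness is 5, for Arjun, so Arjun has the highest closeness.

Arjun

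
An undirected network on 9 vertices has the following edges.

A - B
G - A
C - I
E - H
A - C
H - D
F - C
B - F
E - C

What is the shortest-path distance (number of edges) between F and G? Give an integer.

One shortest route is F – B – A – G, which uses 3 edges, and at distance 2 from F we only reach {A, E, I}, which does not include G. So d(F,G) = 3.

3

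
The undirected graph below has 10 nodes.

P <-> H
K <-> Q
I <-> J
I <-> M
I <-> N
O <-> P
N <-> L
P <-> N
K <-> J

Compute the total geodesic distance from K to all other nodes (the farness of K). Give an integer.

28

Distances from K: H:5, I:2, J:1, L:4, M:3, N:3, O:5, P:4, Q:1.
Sum = 5 + 2 + 1 + 4 + 3 + 3 + 5 + 4 + 1 = 28.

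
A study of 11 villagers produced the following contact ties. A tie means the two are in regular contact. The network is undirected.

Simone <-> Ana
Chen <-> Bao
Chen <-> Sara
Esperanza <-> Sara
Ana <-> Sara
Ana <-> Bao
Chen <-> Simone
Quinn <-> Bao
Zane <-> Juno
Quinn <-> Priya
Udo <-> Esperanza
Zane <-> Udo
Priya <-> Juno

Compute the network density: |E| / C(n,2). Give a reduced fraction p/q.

13/55

There are 13 edges and 11 nodes, so the maximum possible is C(11,2) = 55.
Density = 13/55.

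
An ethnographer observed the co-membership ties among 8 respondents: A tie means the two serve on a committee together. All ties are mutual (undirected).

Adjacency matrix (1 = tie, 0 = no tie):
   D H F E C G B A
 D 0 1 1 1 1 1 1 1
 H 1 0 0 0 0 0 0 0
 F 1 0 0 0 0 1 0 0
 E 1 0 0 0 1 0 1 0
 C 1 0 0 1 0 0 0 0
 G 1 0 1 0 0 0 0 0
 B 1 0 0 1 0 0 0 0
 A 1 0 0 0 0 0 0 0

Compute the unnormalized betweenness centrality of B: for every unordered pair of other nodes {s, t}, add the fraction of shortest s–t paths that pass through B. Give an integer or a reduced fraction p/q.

No shortest path between any pair of other nodes passes through B.
Summing the contributions gives betweenness(B) = 0.

0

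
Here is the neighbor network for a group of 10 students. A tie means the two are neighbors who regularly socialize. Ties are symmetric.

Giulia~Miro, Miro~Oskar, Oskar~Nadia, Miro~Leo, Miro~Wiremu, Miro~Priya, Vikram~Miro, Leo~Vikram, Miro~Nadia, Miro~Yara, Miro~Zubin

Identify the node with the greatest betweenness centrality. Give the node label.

Miro

Unnormalized betweenness of each node: Giulia:0, Leo:0, Miro:34, Nadia:0, Oskar:0, Priya:0, Vikram:0, Wiremu:0, Yara:0, Zubin:0.
Miro has the largest value, 34, making it the main broker — the node through which the most shortest paths run.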